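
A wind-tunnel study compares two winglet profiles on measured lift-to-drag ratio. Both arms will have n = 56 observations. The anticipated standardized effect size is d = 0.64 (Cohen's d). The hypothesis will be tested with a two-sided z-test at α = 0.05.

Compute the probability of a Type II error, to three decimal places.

Noncentrality parameter: λ = d·√(n/2) = 0.64 × √(56/2) = 3.3866
Critical value for a two-sided test at α = 0.05: z_{α/2} = 1.960.
Power = Φ(λ − 1.960) + Φ(−λ − 1.960) = Φ(1.427) + Φ(-5.347) = 0.9232 + 0.0000 = 0.9232.
Type II error: β = 1 − power = 1 − 0.9232 = 0.0768.

β ≈ 0.077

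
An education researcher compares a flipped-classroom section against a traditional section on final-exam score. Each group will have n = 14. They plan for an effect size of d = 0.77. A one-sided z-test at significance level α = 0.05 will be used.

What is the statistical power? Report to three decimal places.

Power ≈ 0.653

Noncentrality parameter: δ = d·√(n/2) = 0.77 × √(14/2) = 2.0372
Critical value for a one-sided test at α = 0.05: z_α = 1.645.
Power = Φ(δ − 1.645) = Φ(0.392) = 0.6526.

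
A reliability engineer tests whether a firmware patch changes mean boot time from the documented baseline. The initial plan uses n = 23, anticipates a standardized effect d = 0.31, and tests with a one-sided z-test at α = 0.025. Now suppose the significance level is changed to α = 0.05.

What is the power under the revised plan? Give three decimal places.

δ = d·√n = 0.31 × √23 = 1.4867 (unchanged). New critical value: z_{0.05} = 1.645.
Revised power = Φ(δ − 1.645) = Φ(-0.158) = 0.4372.

Power ≈ 0.437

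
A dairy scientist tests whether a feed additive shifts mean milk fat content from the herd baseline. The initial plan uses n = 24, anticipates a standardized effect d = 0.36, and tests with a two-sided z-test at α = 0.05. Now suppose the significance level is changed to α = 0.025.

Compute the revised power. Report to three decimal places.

Power ≈ 0.316

δ = d·√n = 0.36 × √24 = 1.7636 (unchanged). New critical value: z_{0.0125} = 2.241.
Revised power = Φ(δ − 2.241) + Φ(−δ − 2.241) = Φ(-0.478) + Φ(-4.005) = 0.3164 + 0.0000 = 0.3164.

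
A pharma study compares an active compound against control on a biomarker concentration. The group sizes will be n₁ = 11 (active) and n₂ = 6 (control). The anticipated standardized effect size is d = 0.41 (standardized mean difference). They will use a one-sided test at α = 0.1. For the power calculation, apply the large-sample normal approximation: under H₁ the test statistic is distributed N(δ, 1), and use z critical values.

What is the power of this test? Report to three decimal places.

Power ≈ 0.318

Noncentrality parameter: δ = d / √(1/n₁ + 1/n₂) = 0.41 / √(1/11 + 1/6) = 0.8079
One-sided α = 0.1 → critical value z_{0.1} = 1.282.
Power = P(Z > 1.282 − δ) = Φ(-0.474) = 0.3179.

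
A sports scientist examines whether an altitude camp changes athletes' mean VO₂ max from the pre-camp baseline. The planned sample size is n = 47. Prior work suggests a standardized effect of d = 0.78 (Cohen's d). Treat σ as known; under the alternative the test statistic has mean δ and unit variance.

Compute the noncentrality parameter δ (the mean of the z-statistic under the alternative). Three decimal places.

δ ≈ 5.347

The noncentrality parameter scales effect size by the design's sample-size factor: δ = d·√n = 0.78 × √47 = 5.3474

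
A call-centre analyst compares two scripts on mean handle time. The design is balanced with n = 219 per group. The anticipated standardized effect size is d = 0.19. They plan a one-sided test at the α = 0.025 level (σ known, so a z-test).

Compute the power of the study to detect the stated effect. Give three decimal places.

Power ≈ 0.511

Noncentrality parameter: λ = d·√(n/2) = 0.19 × √(219/2) = 1.9882
One-sided α = 0.025 → critical value z_{0.025} = 1.960.
Power = P(Z > 1.960 − λ) = Φ(0.028) = 0.5113.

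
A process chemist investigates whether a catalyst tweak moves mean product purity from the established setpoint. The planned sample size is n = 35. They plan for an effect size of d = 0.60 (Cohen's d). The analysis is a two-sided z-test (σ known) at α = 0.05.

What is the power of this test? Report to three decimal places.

Power ≈ 0.944

Noncentrality parameter: λ = d·√n = 0.60 × √35 = 3.5496
Two-sided α = 0.05 → critical value z_{0.025} = 1.960.
Power = Φ(λ − 1.960) + Φ(−λ − 1.960) = Φ(1.590) + Φ(-5.510) = 0.9440 + 0.0000 = 0.9440.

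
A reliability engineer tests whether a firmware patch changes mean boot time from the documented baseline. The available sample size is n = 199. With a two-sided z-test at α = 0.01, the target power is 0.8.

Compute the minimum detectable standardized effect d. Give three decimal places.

Required noncentrality: δ = z_{0.005} + z_{0.20} = 2.576 + 0.842 = 3.417.
(Lower-tail contribution to power is negligible for δ > 0.)
δ = d·√n ⇒ d = δ/√n = 3.417/√199 = 0.2423.

d ≈ 0.242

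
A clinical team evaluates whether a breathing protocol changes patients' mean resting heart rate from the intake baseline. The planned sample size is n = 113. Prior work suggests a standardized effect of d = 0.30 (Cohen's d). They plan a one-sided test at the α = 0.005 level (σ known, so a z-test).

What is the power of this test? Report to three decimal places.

Noncentrality parameter: δ = d·√n = 0.30 × √113 = 3.1890
Critical value for a one-sided test at α = 0.005: z_α = 2.576.
Power = Φ(δ − 2.576) = Φ(0.613) = 0.7301.

Power ≈ 0.730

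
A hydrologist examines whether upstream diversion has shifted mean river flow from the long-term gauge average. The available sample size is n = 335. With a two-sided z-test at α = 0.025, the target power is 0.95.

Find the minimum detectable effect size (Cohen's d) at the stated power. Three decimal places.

Required noncentrality: δ = z_{0.0125} + z_{0.05} = 2.241 + 1.645 = 3.886.
(The second rejection-region term Φ(−δ − z_{α/2}) is negligible and dropped.)
δ = d·√n ⇒ d = δ/√n = 3.886/√335 = 0.2123.

d ≈ 0.212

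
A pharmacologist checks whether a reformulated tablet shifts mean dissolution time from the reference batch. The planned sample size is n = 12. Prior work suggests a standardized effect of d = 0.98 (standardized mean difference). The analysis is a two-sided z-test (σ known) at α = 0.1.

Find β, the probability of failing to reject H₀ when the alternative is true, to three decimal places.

β ≈ 0.040

Noncentrality parameter: δ = d·√n = 0.98 × √12 = 3.3948
Critical value for a two-sided test at α = 0.1: z_{α/2} = 1.645.
Power = Φ(δ − 1.645) + Φ(−δ − 1.645) = Φ(1.750) + Φ(-5.040) = 0.9599 + 0.0000 = 0.9599.
Type II error: β = 1 − power = 1 − 0.9599 = 0.0401.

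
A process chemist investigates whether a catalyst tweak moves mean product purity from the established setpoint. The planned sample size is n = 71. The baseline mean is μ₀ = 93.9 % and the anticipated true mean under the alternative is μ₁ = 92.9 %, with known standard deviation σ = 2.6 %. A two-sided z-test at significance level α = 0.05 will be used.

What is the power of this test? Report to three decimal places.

Standardized effect: d = |μ₁ − μ₀| / σ = |92.9 − 93.9| / 2.6 = 0.3846
Noncentrality parameter: δ = d·√n = 0.3846 × √71 = 3.2408
Critical value for a two-sided test at α = 0.05: z_{α/2} = 1.960.
Power = Φ(δ − 1.960) + Φ(−δ − 1.960) = Φ(1.281) + Φ(-5.201) = 0.8999 + 0.0000 = 0.8999.

Power ≈ 0.900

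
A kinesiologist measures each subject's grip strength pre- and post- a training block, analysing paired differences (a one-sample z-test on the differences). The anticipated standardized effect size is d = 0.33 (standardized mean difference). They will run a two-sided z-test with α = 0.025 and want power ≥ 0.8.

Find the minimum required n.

n = 88

Set Φ(δ − 2.241) = 0.8; then δ − 2.241 = Φ⁻¹(0.8) = 0.842, giving δ = 3.083.
(Ignoring the negligible lower-tail rejection probability gives the usual closed-form inversion.)
δ = d·√n ⇒ n = (δ/d)² = (3.083 / 0.33)² = 87.28.
Round up to the next whole unit.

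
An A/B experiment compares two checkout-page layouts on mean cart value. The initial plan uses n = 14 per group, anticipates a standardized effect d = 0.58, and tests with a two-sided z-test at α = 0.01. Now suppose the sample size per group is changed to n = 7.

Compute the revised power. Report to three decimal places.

With n = 7 per group: δ = d·√(n/2) = 0.58 × √(7/2) = 1.0851. Critical value z_{0.005} = 2.576.
Revised power = Φ(δ − 2.576) + Φ(−δ − 2.576) = Φ(-1.491) + Φ(-3.661) = 0.0680 + 0.0001 = 0.0681.

Power ≈ 0.068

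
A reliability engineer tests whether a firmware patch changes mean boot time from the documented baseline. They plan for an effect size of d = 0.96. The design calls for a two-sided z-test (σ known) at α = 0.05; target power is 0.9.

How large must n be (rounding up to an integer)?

For power 0.9 need Φ(δ − z_{0.025}) = 0.9, so δ = z_{0.025} + z_{0.10} = 1.960 + 1.282 = 3.242.
(Ignoring the negligible lower-tail rejection probability gives the usual closed-form inversion.)
δ = d·√n ⇒ n = (δ/d)² = (3.242 / 0.96)² = 11.40.
Rounding up, n = 12.

n = 12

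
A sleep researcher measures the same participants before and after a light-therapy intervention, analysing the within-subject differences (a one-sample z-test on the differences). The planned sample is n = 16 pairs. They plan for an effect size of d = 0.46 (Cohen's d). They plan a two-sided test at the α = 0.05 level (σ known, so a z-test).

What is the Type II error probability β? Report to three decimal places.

Noncentrality parameter: δ = d·√n = 0.46 × √16 = 1.8400
Two-sided α = 0.05 → critical value z_{0.025} = 1.960.
Power = Φ(δ − 1.960) + Φ(−δ − 1.960) = Φ(-0.120) + Φ(-3.800) = 0.4523 + 0.0001 = 0.4523.
Type II error: β = 1 − power = 1 − 0.4523 = 0.5477.

β ≈ 0.548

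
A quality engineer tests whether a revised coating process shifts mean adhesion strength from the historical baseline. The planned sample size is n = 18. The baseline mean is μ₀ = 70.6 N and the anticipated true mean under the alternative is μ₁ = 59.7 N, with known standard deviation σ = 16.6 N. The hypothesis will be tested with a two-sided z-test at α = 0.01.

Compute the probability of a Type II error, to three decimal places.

Standardized effect: d = |μ₁ − μ₀| / σ = |59.7 − 70.6| / 16.6 = 0.6566
Noncentrality parameter: δ = d·√n = 0.6566 × √18 = 2.7858
Critical value for a two-sided test at α = 0.01: z_{α/2} = 2.576.
Power = Φ(δ − 2.576) + Φ(−δ − 2.576) = Φ(0.210) + Φ(-5.362) = 0.5832 + 0.0000 = 0.5832.
Type II error: β = 1 − power = 1 − 0.5832 = 0.4168.

β ≈ 0.417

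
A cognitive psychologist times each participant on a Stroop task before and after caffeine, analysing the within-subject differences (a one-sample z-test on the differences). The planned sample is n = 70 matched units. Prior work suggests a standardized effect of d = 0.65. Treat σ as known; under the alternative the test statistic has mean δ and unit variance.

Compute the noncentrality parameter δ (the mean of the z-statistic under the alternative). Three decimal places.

δ ≈ 5.438

The noncentrality parameter scales effect size by the design's sample-size factor: δ = d·√n = 0.65 × √70 = 5.4383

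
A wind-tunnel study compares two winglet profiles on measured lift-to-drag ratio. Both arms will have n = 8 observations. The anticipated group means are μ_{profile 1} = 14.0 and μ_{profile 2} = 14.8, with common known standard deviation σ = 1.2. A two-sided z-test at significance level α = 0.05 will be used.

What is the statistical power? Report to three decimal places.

Standardized effect: d = |μ_{profile 1} − μ_{profile 2}| / σ = |14.0 − 14.8| / 1.2 = 0.6667
Noncentrality parameter: δ = d·√(n/2) = 0.6667 × √(8/2) = 1.3333
Two-sided α = 0.05 → critical value z_{0.025} = 1.960.
Power = Φ(δ − 1.960) + Φ(−δ − 1.960) = Φ(-0.627) + Φ(-3.293) = 0.2655 + 0.0005 = 0.2659.

Power ≈ 0.266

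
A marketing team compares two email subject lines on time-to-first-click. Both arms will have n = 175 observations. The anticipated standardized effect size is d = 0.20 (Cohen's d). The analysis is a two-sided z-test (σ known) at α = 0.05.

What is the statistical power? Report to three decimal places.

Power ≈ 0.465

Noncentrality parameter: δ = d·√(n/2) = 0.20 × √(175/2) = 1.8708
Two-sided α = 0.05 → critical value z_{0.025} = 1.960.
Power = Φ(δ − 1.960) + Φ(−δ − 1.960) = Φ(-0.089) + Φ(-3.831) = 0.4645 + 0.0001 = 0.4646.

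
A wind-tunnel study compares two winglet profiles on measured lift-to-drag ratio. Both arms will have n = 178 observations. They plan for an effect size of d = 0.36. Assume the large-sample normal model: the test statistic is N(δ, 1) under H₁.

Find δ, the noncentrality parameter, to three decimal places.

δ ≈ 3.396

δ = d·√(n/2) = 0.36 × √(178/2) = 3.3962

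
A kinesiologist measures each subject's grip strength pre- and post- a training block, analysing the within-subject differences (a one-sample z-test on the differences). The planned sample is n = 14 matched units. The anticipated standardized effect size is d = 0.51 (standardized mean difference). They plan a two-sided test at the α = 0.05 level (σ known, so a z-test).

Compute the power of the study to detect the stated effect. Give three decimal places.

Power ≈ 0.479

Noncentrality parameter: δ = d·√n = 0.51 × √14 = 1.9082
Two-sided α = 0.05 → critical value z_{0.025} = 1.960.
Power = Φ(δ − 1.960) + Φ(−δ − 1.960) = Φ(-0.052) + Φ(-3.868) = 0.4794 + 0.0001 = 0.4794.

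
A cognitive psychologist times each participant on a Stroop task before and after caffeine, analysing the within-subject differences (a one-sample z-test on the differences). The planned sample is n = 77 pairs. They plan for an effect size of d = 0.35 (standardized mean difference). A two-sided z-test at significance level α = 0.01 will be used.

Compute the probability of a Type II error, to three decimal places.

Noncentrality parameter: δ = d·√n = 0.35 × √77 = 3.0712
Critical value for a two-sided test at α = 0.01: z_{α/2} = 2.576.
Power = Φ(δ − 2.576) + Φ(−δ − 2.576) = Φ(0.495) + Φ(-5.647) = 0.6898 + 0.0000 = 0.6898.
Type II error: β = 1 − power = 1 − 0.6898 = 0.3102.

β ≈ 0.310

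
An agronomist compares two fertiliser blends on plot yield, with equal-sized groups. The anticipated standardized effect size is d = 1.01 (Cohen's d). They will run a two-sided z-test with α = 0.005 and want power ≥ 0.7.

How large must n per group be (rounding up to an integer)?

Set Φ(δ − 2.807) = 0.7; then δ − 2.807 = Φ⁻¹(0.7) = 0.524, giving δ = 3.331.
(For δ > 0 the lower-tail rejection region contributes negligibly to power, so the one-term inversion is standard.)
δ = d·√(n/2) ⇒ n = 2(δ/d)² = 2 × (3.331 / 1.01)² = 21.76.
Rounding up, n = 22 per group.

n = 22 per group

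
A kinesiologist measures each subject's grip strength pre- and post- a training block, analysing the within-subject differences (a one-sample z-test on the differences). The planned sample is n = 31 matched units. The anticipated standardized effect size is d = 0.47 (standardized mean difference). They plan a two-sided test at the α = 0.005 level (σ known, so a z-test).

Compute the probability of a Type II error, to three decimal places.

Noncentrality parameter: δ = d·√n = 0.47 × √31 = 2.6168
Two-sided α = 0.005 → critical value z_{0.0025} = 2.807.
Power = Φ(δ − 2.807) + Φ(−δ − 2.807) = Φ(-0.190) + Φ(-5.424) = 0.4246 + 0.0000 = 0.4246.
Type II error: β = 1 − power = 1 − 0.4246 = 0.5754.

β ≈ 0.575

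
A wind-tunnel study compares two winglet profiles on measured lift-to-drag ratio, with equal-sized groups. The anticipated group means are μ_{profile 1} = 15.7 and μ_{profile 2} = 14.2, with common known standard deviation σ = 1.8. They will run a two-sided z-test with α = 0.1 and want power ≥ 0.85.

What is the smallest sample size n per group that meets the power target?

n = 21 per group

Standardized effect: d = |μ_{profile 1} − μ_{profile 2}| / σ = |15.7 − 14.2| / 1.8 = 0.8333
For power 0.85 need Φ(δ − z_{0.05}) = 0.85, so δ = z_{0.05} + z_{0.15} = 1.645 + 1.036 = 2.681.
(Ignoring the negligible lower-tail rejection probability gives the usual closed-form inversion.)
δ = d·√(n/2) ⇒ n = 2(δ/d)² = 2 × (2.681 / 0.8333)² = 20.71.
Rounding up, n = 21 per group.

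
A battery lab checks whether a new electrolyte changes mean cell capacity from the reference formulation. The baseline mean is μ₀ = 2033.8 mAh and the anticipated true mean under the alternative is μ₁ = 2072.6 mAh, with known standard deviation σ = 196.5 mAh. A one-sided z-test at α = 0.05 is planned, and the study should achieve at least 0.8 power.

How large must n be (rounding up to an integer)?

n = 159

Standardized effect: d = |μ₁ − μ₀| / σ = |2072.6 − 2033.8| / 196.5 = 0.1975
For power 0.8 need Φ(δ − z_{0.05}) = 0.8, so δ = z_{0.05} + z_{0.20} = 1.645 + 0.842 = 2.486.
δ = d·√n ⇒ n = (δ/d)² = (2.486 / 0.1975)² = 158.57.
Rounding up, n = 159.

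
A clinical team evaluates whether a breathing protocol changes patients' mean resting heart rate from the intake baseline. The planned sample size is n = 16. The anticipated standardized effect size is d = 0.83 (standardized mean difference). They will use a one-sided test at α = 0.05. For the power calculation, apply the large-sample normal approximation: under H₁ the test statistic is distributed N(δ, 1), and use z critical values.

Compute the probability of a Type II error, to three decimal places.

Noncentrality parameter: δ = d·√n = 0.83 × √16 = 3.3200
One-sided α = 0.05 → critical value z_{0.05} = 1.645.
Power = Φ(δ − 1.645) = Φ(1.675) = 0.9530.
Type II error: β = 1 − power = 1 − 0.9530 = 0.0470.

β ≈ 0.047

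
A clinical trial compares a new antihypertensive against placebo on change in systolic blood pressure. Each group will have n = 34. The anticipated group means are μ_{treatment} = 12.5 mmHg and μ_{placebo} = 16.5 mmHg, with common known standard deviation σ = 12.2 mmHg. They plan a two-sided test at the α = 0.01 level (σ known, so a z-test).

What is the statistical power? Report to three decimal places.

Power ≈ 0.111

Standardized effect: d = |μ_{treatment} − μ_{placebo}| / σ = |12.5 − 16.5| / 12.2 = 0.3279
Noncentrality parameter: δ = d·√(n/2) = 0.3279 × √(34/2) = 1.3518
Two-sided α = 0.01 → critical value z_{0.005} = 2.576.
Power = Φ(δ − 2.576) + Φ(−δ − 2.576) = Φ(-1.224) + Φ(-3.928) = 0.1105 + 0.0000 = 0.1105.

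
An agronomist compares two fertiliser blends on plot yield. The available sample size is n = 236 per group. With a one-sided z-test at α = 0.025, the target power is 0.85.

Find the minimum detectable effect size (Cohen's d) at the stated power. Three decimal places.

Required noncentrality: δ = z_{0.025} + z_{0.15} = 1.960 + 1.036 = 2.996.
δ = d·√(n/2) ⇒ d = δ/√(n/2) = 2.996/√(236/2) = 0.2758.

d ≈ 0.276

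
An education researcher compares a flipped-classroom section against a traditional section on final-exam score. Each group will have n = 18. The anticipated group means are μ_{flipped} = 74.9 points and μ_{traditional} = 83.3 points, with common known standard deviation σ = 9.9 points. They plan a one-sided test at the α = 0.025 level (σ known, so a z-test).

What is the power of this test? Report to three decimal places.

Standardized effect: d = |μ_{flipped} − μ_{traditional}| / σ = |74.9 − 83.3| / 9.9 = 0.8485
Noncentrality parameter: δ = d·√(n/2) = 0.8485 × √(18/2) = 2.5455
One-sided α = 0.025 → critical value z_{0.025} = 1.960.
Power = Φ(δ − 1.960) = Φ(0.585) = 0.7209.

Power ≈ 0.721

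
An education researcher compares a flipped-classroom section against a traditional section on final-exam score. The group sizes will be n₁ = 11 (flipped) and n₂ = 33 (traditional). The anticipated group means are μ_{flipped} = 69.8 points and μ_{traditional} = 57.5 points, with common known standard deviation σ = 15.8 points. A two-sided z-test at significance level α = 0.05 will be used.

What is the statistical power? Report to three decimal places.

Power ≈ 0.609

Standardized effect: d = |μ_{flipped} − μ_{traditional}| / σ = |69.8 − 57.5| / 15.8 = 0.7785
Noncentrality parameter: δ = d / √(1/n₁ + 1/n₂) = 0.7785 / √(1/11 + 1/33) = 2.2360
Two-sided α = 0.05 → critical value z_{0.025} = 1.960.
Power = Φ(δ − 1.960) + Φ(−δ − 1.960) = Φ(0.276) + Φ(-4.196) = 0.6087 + 0.0000 = 0.6088.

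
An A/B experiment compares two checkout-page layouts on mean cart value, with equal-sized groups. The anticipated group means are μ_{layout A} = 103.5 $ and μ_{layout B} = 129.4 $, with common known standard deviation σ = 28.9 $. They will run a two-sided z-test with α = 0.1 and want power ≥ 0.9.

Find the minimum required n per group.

Standardized effect: d = |μ_{layout A} − μ_{layout B}| / σ = |103.5 − 129.4| / 28.9 = 0.8962
For power 0.9 need Φ(δ − z_{0.05}) = 0.9, so δ = z_{0.05} + z_{0.10} = 1.645 + 1.282 = 2.926.
(Ignoring the negligible lower-tail rejection probability gives the usual closed-form inversion.)
δ = d·√(n/2) ⇒ n = 2(δ/d)² = 2 × (2.926 / 0.8962)² = 21.33.
Round up to the next whole unit.

n = 22 per group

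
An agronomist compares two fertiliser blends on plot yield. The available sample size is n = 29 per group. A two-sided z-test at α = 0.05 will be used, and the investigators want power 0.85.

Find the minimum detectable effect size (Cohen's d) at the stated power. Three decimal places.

Required noncentrality: δ = z_{0.025} + z_{0.15} = 1.960 + 1.036 = 2.996.
(The second rejection-region term Φ(−δ − z_{α/2}) is negligible and dropped.)
δ = d·√(n/2) ⇒ d = δ/√(n/2) = 2.996/√(29/2) = 0.7869.

d ≈ 0.787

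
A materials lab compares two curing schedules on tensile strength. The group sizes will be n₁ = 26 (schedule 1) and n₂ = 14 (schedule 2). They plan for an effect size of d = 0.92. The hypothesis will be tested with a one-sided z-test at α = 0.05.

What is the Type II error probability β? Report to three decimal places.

Noncentrality parameter: δ = d / √(1/n₁ + 1/n₂) = 0.92 / √(1/26 + 1/14) = 2.7753
Critical value for a one-sided test at α = 0.05: z_α = 1.645.
Power = P(Z > 1.645 − δ) = Φ(1.130) = 0.8709.
Type II error: β = 1 − power = 1 − 0.8709 = 0.1291.

β ≈ 0.129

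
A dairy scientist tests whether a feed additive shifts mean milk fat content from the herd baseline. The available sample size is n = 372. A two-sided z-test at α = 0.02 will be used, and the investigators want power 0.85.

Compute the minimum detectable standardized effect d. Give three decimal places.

Need Φ(δ − 2.326) = 0.85, so δ = 2.326 + 1.036 = 3.363.
(The second rejection-region term Φ(−δ − z_{α/2}) is negligible and dropped.)
δ = d·√n ⇒ d = δ/√n = 3.363/√372 = 0.1744.

d ≈ 0.174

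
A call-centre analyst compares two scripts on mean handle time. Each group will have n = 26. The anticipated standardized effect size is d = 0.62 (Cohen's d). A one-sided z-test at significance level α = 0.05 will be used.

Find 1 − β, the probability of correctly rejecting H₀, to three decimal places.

Power ≈ 0.723

Noncentrality parameter: δ = d·√(n/2) = 0.62 × √(26/2) = 2.2354
One-sided α = 0.05 → critical value z_{0.05} = 1.645.
Power = P(Z > 1.645 − δ) = Φ(0.591) = 0.7226.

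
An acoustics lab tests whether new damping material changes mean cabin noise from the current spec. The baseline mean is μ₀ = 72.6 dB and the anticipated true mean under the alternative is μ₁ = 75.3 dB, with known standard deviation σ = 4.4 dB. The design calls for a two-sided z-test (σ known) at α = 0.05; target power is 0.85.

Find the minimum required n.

n = 24

Standardized effect: d = |μ₁ − μ₀| / σ = |75.3 − 72.6| / 4.4 = 0.6136
Set Φ(δ − 1.960) = 0.85; then δ − 1.960 = Φ⁻¹(0.85) = 1.036, giving δ = 2.996.
(The Φ(−δ − z_{α/2}) term is vanishingly small for δ > 0 and is dropped in the standard sample-size formula.)
δ = d·√n ⇒ n = (δ/d)² = (2.996 / 0.6136)² = 23.84.
Rounding up, n = 24.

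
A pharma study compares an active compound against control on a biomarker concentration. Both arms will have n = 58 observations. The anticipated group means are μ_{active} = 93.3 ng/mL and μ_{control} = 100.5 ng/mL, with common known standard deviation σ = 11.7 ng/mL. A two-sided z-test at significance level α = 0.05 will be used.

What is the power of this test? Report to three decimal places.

Power ≈ 0.912

Standardized effect: d = |μ_{active} − μ_{control}| / σ = |93.3 − 100.5| / 11.7 = 0.6154
Noncentrality parameter: δ = d·√(n/2) = 0.6154 × √(58/2) = 3.3139
Critical value for a two-sided test at α = 0.05: z_{α/2} = 1.960.
Power = Φ(δ − 1.960) + Φ(−δ − 1.960) = Φ(1.354) + Φ(-5.274) = 0.9121 + 0.0000 = 0.9121.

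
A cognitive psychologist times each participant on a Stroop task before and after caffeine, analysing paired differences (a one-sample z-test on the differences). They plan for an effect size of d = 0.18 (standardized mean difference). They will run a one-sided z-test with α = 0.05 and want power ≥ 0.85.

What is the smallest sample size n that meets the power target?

n = 222

For power 0.85 need Φ(δ − z_{0.05}) = 0.85, so δ = z_{0.05} + z_{0.15} = 1.645 + 1.036 = 2.681.
δ = d·√n ⇒ n = (δ/d)² = (2.681 / 0.18)² = 221.89.
Rounding up, n = 222.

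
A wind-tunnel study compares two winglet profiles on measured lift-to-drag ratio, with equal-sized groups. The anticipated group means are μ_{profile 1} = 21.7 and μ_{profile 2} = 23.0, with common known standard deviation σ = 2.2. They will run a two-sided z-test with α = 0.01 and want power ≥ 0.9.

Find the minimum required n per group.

n = 86 per group

Standardized effect: d = |μ_{profile 1} − μ_{profile 2}| / σ = |21.7 − 23.0| / 2.2 = 0.5909
Set Φ(δ − 2.576) = 0.9; then δ − 2.576 = Φ⁻¹(0.9) = 1.282, giving δ = 3.857.
(The Φ(−δ − z_{α/2}) term is vanishingly small for δ > 0 and is dropped in the standard sample-size formula.)
δ = d·√(n/2) ⇒ n = 2(δ/d)² = 2 × (3.857 / 0.5909)² = 85.23.
Rounding up, n = 86 per group.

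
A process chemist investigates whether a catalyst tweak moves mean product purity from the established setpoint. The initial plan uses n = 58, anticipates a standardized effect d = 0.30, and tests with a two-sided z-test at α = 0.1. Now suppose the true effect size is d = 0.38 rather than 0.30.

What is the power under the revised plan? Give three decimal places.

With d = 0.38: δ = d·√n = 0.38 × √58 = 2.8940. Critical value z_{0.05} = 1.645.
Revised power = Φ(δ − 1.645) + Φ(−δ − 1.645) = Φ(1.249) + Φ(-4.539) = 0.8942 + 0.0000 = 0.8942.

Power ≈ 0.894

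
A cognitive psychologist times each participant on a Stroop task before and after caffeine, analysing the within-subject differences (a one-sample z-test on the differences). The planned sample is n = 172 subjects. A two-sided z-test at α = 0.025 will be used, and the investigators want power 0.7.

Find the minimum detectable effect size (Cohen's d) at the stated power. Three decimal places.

Required noncentrality: δ = z_{0.0125} + z_{0.30} = 2.241 + 0.524 = 2.766.
(Lower-tail contribution to power is negligible for δ > 0.)
δ = d·√n ⇒ d = δ/√n = 2.766/√172 = 0.2109.

d ≈ 0.211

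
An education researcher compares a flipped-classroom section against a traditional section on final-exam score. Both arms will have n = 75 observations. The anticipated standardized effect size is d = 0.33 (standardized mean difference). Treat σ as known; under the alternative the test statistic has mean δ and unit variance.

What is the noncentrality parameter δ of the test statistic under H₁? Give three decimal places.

The noncentrality parameter scales effect size by the design's sample-size factor: δ = d·√(n/2) = 0.33 × √(75/2) = 2.0208

δ ≈ 2.021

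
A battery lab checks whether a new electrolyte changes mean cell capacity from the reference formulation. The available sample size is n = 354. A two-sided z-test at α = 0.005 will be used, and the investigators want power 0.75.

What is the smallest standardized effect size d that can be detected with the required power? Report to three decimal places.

Required noncentrality: δ = z_{0.0025} + z_{0.25} = 2.807 + 0.674 = 3.482.
(The second rejection-region term Φ(−δ − z_{α/2}) is negligible and dropped.)
δ = d·√n ⇒ d = δ/√n = 3.482/√354 = 0.1850.

d ≈ 0.185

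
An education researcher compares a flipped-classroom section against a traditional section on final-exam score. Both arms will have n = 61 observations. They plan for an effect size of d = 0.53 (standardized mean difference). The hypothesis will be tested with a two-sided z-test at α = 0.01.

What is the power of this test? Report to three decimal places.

Power ≈ 0.637

Noncentrality parameter: δ = d·√(n/2) = 0.53 × √(61/2) = 2.9270
Two-sided α = 0.01 → critical value z_{0.005} = 2.576.
Power = Φ(δ − 2.576) + Φ(−δ − 2.576) = Φ(0.351) + Φ(-5.503) = 0.6373 + 0.0000 = 0.6373.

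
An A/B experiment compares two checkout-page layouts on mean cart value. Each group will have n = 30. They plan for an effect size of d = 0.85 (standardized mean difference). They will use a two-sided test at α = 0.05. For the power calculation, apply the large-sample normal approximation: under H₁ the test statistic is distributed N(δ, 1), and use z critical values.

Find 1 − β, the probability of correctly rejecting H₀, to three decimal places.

Noncentrality parameter: δ = d·√(n/2) = 0.85 × √(30/2) = 3.2920
Critical value for a two-sided test at α = 0.05: z_{α/2} = 1.960.
Power = Φ(δ − 1.960) + Φ(−δ − 1.960) = Φ(1.332) + Φ(-5.252) = 0.9086 + 0.0000 = 0.9086.

Power ≈ 0.909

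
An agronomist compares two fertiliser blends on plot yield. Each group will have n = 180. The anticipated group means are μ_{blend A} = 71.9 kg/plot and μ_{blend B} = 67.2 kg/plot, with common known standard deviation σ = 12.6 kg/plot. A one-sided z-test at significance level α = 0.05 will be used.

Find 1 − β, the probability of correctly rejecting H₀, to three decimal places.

Power ≈ 0.971

Standardized effect: d = |μ_{blend A} − μ_{blend B}| / σ = |71.9 − 67.2| / 12.6 = 0.3730
Noncentrality parameter: δ = d·√(n/2) = 0.3730 × √(180/2) = 3.5387
One-sided α = 0.05 → critical value z_{0.05} = 1.645.
Power = Φ(δ − 1.645) = Φ(1.894) = 0.9709.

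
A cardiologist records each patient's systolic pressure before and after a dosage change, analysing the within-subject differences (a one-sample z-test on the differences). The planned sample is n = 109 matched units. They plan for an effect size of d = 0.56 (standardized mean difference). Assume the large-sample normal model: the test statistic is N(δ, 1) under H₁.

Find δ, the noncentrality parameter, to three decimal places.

δ ≈ 5.847

δ = d·√n = 0.56 × √109 = 5.8466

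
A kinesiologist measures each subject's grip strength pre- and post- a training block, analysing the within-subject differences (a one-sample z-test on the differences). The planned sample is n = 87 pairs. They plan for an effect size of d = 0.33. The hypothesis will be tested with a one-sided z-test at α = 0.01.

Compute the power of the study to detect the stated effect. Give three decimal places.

Power ≈ 0.774

Noncentrality parameter: δ = d·√n = 0.33 × √87 = 3.0780
One-sided α = 0.01 → critical value z_{0.01} = 2.326.
Power = Φ(δ − 2.326) = Φ(0.752) = 0.7739.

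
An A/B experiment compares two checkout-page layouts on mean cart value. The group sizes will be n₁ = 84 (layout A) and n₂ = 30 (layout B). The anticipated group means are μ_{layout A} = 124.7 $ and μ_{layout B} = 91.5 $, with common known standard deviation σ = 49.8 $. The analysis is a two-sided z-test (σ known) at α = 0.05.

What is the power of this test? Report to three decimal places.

Standardized effect: d = |μ_{layout A} − μ_{layout B}| / σ = |124.7 − 91.5| / 49.8 = 0.6667
Noncentrality parameter: δ = d / √(1/n₁ + 1/n₂) = 0.6667 / √(1/84 + 1/30) = 3.1344
Critical value for a two-sided test at α = 0.05: z_{α/2} = 1.960.
Power = Φ(δ − 1.960) + Φ(−δ − 1.960) = Φ(1.174) + Φ(-5.094) = 0.8799 + 0.0000 = 0.8799.

Power ≈ 0.880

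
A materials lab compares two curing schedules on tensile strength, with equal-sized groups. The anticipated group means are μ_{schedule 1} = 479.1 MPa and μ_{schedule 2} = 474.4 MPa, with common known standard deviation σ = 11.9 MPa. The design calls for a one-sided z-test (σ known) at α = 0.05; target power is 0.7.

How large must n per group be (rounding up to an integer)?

Standardized effect: d = |μ_{schedule 1} − μ_{schedule 2}| / σ = |479.1 − 474.4| / 11.9 = 0.3950
For power 0.7 need Φ(δ − z_{0.05}) = 0.7, so δ = z_{0.05} + z_{0.30} = 1.645 + 0.524 = 2.169.
δ = d·√(n/2) ⇒ n = 2(δ/d)² = 2 × (2.169 / 0.3950)² = 60.33.
Round up to the next whole unit.

n = 61 per group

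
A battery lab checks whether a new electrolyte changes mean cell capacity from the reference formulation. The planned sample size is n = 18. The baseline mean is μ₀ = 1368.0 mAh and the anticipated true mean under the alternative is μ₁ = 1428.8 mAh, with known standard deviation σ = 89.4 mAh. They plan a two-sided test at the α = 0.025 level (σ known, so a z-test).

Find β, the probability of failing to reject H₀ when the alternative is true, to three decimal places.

Standardized effect: d = |μ₁ − μ₀| / σ = |1428.8 − 1368.0| / 89.4 = 0.6801
Noncentrality parameter: δ = d·√n = 0.6801 × √18 = 2.8854
Two-sided α = 0.025 → critical value z_{0.0125} = 2.241.
Power = Φ(δ − 2.241) + Φ(−δ − 2.241) = Φ(0.644) + Φ(-5.127) = 0.7402 + 0.0000 = 0.7402.
Type II error: β = 1 − power = 1 − 0.7402 = 0.2598.

β ≈ 0.260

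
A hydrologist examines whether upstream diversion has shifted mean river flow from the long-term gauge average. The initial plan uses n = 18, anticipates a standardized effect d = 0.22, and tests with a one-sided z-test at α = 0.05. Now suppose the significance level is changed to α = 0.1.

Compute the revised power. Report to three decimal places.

Power ≈ 0.364

δ = d·√n = 0.22 × √18 = 0.9334 (unchanged). New critical value: z_{0.1} = 1.282.
Revised power = Φ(δ − 1.282) = Φ(-0.348) = 0.3639.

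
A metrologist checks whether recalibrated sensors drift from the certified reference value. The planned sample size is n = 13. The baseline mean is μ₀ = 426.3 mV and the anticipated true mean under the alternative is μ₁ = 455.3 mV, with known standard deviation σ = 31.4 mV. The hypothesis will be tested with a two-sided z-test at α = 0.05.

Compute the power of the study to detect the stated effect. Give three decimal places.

Standardized effect: d = |μ₁ − μ₀| / σ = |455.3 − 426.3| / 31.4 = 0.9236
Noncentrality parameter: δ = d·√n = 0.9236 × √13 = 3.3300
Critical value for a two-sided test at α = 0.05: z_{α/2} = 1.960.
Power = Φ(δ − 1.960) + Φ(−δ − 1.960) = Φ(1.370) + Φ(-5.290) = 0.9147 + 0.0000 = 0.9147.

Power ≈ 0.915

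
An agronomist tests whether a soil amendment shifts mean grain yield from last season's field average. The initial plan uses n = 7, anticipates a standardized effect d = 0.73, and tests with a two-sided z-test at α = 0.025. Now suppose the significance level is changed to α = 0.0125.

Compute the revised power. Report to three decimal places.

Power ≈ 0.286

δ = d·√n = 0.73 × √7 = 1.9314 (unchanged). New critical value: z_{0.0063} = 2.498.
Revised power = Φ(δ − 2.498) + Φ(−δ − 2.498) = Φ(-0.566) + Φ(-4.429) = 0.2856 + 0.0000 = 0.2856.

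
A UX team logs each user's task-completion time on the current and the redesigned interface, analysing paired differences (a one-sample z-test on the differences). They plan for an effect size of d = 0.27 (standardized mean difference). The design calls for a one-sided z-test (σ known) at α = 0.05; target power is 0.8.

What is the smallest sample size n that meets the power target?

n = 85

Set Φ(δ − 1.645) = 0.8; then δ − 1.645 = Φ⁻¹(0.8) = 0.842, giving δ = 2.486.
δ = d·√n ⇒ n = (δ/d)² = (2.486 / 0.27)² = 84.81.
Round up to the next whole unit.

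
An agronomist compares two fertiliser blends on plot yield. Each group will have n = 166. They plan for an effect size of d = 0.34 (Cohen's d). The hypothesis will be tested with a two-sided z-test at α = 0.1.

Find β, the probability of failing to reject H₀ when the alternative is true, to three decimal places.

β ≈ 0.073

Noncentrality parameter: δ = d·√(n/2) = 0.34 × √(166/2) = 3.0975
Two-sided α = 0.1 → critical value z_{0.05} = 1.645.
Power = Φ(δ − 1.645) + Φ(−δ − 1.645) = Φ(1.453) + Φ(-4.742) = 0.9268 + 0.0000 = 0.9268.
Type II error: β = 1 − power = 1 − 0.9268 = 0.0732.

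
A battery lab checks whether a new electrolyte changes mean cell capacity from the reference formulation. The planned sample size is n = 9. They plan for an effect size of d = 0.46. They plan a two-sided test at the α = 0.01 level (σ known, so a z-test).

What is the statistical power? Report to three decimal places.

Noncentrality parameter: λ = d·√n = 0.46 × √9 = 1.3800
Critical value for a two-sided test at α = 0.01: z_{α/2} = 2.576.
Power = Φ(λ − 2.576) + Φ(−λ − 2.576) = Φ(-1.196) + Φ(-3.956) = 0.1159 + 0.0000 = 0.1159.

Power ≈ 0.116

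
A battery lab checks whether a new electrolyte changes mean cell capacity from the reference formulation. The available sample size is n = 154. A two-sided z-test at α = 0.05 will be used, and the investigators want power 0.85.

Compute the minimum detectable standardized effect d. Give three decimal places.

Need Φ(δ − 1.960) = 0.85, so δ = 1.960 + 1.036 = 2.996.
(The second rejection-region term Φ(−δ − z_{α/2}) is negligible and dropped.)
δ = d·√n ⇒ d = δ/√n = 2.996/√154 = 0.2415.

d ≈ 0.241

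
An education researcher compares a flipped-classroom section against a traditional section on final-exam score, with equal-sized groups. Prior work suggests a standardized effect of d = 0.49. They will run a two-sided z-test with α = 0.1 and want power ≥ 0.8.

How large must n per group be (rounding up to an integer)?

For power 0.8 need Φ(δ − z_{0.05}) = 0.8, so δ = z_{0.05} + z_{0.20} = 1.645 + 0.842 = 2.486.
(The Φ(−δ − z_{α/2}) term is vanishingly small for δ > 0 and is dropped in the standard sample-size formula.)
δ = d·√(n/2) ⇒ n = 2(δ/d)² = 2 × (2.486 / 0.49)² = 51.50.
Round up to the next whole unit.

n = 52 per group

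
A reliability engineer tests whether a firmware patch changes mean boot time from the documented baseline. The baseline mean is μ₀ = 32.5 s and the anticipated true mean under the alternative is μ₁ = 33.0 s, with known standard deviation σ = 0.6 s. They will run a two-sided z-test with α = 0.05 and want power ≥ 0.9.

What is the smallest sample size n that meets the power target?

n = 16

Standardized effect: d = |μ₁ − μ₀| / σ = |33.0 − 32.5| / 0.6 = 0.8333
Set Φ(δ − 1.960) = 0.9; then δ − 1.960 = Φ⁻¹(0.9) = 1.282, giving δ = 3.242.
(Ignoring the negligible lower-tail rejection probability gives the usual closed-form inversion.)
δ = d·√n ⇒ n = (δ/d)² = (3.242 / 0.8333)² = 15.13.
Round up to the next whole unit.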